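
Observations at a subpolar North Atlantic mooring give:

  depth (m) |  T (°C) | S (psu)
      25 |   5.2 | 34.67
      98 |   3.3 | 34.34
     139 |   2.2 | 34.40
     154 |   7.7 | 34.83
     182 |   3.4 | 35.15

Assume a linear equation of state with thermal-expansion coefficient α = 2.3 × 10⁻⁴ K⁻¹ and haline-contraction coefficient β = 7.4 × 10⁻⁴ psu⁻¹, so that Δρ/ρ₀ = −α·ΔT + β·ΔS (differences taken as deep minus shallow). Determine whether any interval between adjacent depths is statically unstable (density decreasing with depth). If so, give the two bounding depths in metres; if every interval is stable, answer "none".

139–154 m

Evaluate Δρ/ρ₀ = −αΔT + βΔS across each adjacent pair:
  25–98 m: −αΔT+βΔS = −(2.3 × 10⁻⁴)(-1.9)+(7.4 × 10⁻⁴)(-0.33) = 1.9 × 10⁻⁴ → stable
  98–139 m: −αΔT+βΔS = −(2.3 × 10⁻⁴)(-1.1)+(7.4 × 10⁻⁴)(+0.06) = 3.0 × 10⁻⁴ → stable
  139–154 m: −αΔT+βΔS = −(2.3 × 10⁻⁴)(+5.5)+(7.4 × 10⁻⁴)(+0.43) = -9.5 × 10⁻⁴ → UNSTABLE
  154–182 m: −αΔT+βΔS = −(2.3 × 10⁻⁴)(-4.3)+(7.4 × 10⁻⁴)(+0.32) = 1.2 × 10⁻³ → stable
The 139–154 m interval has Δρ < 0: lighter water underlies denser water.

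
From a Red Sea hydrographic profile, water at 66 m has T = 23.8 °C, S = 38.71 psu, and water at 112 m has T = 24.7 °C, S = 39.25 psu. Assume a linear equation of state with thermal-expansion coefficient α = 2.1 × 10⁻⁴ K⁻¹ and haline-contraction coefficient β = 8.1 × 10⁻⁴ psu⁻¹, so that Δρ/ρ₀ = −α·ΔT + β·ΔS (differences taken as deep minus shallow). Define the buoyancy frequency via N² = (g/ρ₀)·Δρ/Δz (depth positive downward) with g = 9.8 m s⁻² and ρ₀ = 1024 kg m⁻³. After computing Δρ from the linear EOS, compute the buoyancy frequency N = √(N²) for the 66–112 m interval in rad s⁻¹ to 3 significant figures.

7.27 × 10⁻³ rad s⁻¹

ΔT = +0.9 K, ΔS = +0.54 psu (deep − shallow).
Δρ/ρ₀ = −αΔT + βΔS = -1.89 × 10⁻⁴ + 4.374 × 10⁻⁴ = 2.484 × 10⁻⁴, so Δρ ≈ 0.2544 kg m⁻³.
N² = (g/ρ₀)·Δρ/Δz = g·(Δρ/ρ₀)/Δz = 9.8 × 2.484 × 10⁻⁴ / 46 = 5.2920 × 10⁻⁵ s⁻².
N = √(5.2920 × 10⁻⁵) = 7.2746 × 10⁻³ rad s⁻¹ ≈ 7.27 × 10⁻³ rad s⁻¹.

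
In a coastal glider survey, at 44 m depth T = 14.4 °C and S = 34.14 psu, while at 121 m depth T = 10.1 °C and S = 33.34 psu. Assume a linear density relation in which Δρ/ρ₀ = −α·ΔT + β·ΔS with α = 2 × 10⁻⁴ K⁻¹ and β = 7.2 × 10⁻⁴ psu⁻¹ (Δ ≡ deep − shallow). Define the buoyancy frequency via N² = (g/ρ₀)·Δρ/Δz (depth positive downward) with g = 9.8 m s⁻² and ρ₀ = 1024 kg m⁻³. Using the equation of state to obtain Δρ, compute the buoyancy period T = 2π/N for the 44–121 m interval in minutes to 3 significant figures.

ΔT = -4.3 K, ΔS = -0.80 psu (deep − shallow).
Δρ/ρ₀ = −αΔT + βΔS = 8.60 × 10⁻⁴ − 5.76 × 10⁻⁴ = 2.84 × 10⁻⁴, so Δρ ≈ 0.2908 kg m⁻³.
N² = (g/ρ₀)·Δρ/Δz = g·(Δρ/ρ₀)/Δz = 9.8 × 2.84 × 10⁻⁴ / 77 = 3.6145 × 10⁻⁵ s⁻².
N = √(3.6145 × 10⁻⁵) = 6.0121 × 10⁻³ rad s⁻¹ → T = 2π/N = 1.0451 × 10³ s = 17.418 min ≈ 17.4 min.

17.4 min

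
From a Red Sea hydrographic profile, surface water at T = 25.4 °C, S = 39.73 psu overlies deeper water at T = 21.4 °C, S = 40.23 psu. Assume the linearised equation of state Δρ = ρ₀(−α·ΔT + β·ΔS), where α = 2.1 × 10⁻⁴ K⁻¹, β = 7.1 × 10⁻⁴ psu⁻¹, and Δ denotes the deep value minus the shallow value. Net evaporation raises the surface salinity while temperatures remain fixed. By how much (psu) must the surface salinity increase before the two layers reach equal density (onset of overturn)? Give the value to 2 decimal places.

1.68 psu

Neutral buoyancy requires −α(T_deep − T_surf) + β(S_deep − S_surf′) = 0.
S_surf′ = S_deep − (α/β)·ΔT = 40.23 − (2.1 × 10⁻⁴/7.1 × 10⁻⁴)·(-4.0) = 41.4131 psu.
Increase required: 41.4131 − 39.73 = 1.6831 psu.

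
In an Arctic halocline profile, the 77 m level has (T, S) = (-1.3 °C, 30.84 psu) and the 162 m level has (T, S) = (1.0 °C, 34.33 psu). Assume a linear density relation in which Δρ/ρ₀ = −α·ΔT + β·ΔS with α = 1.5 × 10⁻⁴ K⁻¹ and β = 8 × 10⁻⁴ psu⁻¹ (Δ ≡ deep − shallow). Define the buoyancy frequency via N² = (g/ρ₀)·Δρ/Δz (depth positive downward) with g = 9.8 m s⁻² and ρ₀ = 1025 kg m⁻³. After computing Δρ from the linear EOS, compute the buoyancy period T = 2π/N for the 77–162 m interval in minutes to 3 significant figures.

ΔT = +2.3 K, ΔS = +3.49 psu (deep − shallow).
Δρ/ρ₀ = −αΔT + βΔS = -3.45 × 10⁻⁴ + 2.792 × 10⁻³ = 2.447 × 10⁻³, so Δρ ≈ 2.508 kg m⁻³.
N² = (g/ρ₀)·Δρ/Δz = g·(Δρ/ρ₀)/Δz = 9.8 × 2.447 × 10⁻³ / 85 = 2.8212 × 10⁻⁴ s⁻².
N = √(2.8212 × 10⁻⁴) = 0.016796 rad s⁻¹ → T = 2π/N = 374.09 s = 6.2348 min ≈ 6.23 min.

6.23 min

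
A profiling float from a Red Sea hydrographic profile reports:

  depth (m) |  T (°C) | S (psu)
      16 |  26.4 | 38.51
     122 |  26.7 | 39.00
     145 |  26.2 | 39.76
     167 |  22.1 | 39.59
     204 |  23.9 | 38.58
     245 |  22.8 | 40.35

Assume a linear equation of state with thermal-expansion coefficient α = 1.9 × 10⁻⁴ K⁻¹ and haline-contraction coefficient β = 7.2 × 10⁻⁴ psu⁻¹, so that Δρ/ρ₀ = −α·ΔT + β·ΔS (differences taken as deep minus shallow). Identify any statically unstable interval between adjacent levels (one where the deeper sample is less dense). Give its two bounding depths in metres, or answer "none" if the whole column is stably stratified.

167–204 m

Evaluate Δρ/ρ₀ = −αΔT + βΔS across each adjacent pair:
  16–122 m: −αΔT+βΔS = −(1.9 × 10⁻⁴)(+0.3)+(7.2 × 10⁻⁴)(+0.49) = 3.0 × 10⁻⁴ → stable
  122–145 m: −αΔT+βΔS = −(1.9 × 10⁻⁴)(-0.5)+(7.2 × 10⁻⁴)(+0.76) = 6.4 × 10⁻⁴ → stable
  145–167 m: −αΔT+βΔS = −(1.9 × 10⁻⁴)(-4.1)+(7.2 × 10⁻⁴)(-0.17) = 6.6 × 10⁻⁴ → stable
  167–204 m: −αΔT+βΔS = −(1.9 × 10⁻⁴)(+1.8)+(7.2 × 10⁻⁴)(-1.01) = -1.1 × 10⁻³ → UNSTABLE
  204–245 m: −αΔT+βΔS = −(1.9 × 10⁻⁴)(-1.1)+(7.2 × 10⁻⁴)(+1.77) = 1.5 × 10⁻³ → stable
The 167–204 m interval has Δρ < 0: lighter water underlies denser water.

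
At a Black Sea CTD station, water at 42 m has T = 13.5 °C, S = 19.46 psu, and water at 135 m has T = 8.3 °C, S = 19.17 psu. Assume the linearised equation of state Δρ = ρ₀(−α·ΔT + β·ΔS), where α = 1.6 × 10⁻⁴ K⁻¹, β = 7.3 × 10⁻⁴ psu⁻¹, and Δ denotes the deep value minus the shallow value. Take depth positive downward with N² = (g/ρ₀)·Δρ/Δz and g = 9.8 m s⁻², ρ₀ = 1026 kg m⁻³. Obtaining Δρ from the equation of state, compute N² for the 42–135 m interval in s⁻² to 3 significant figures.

ΔT = -5.2 K, ΔS = -0.29 psu (deep − shallow).
Δρ/ρ₀ = −αΔT + βΔS = 8.32 × 10⁻⁴ − 2.117 × 10⁻⁴ = 6.203 × 10⁻⁴, so Δρ ≈ 0.6364 kg m⁻³.
N² = (g/ρ₀)·Δρ/Δz = g·(Δρ/ρ₀)/Δz = 9.8 × 6.203 × 10⁻⁴ / 93 = 6.5365 × 10⁻⁵ s⁻² ≈ 6.54 × 10⁻⁵ s⁻².

6.54 × 10⁻⁵ s⁻²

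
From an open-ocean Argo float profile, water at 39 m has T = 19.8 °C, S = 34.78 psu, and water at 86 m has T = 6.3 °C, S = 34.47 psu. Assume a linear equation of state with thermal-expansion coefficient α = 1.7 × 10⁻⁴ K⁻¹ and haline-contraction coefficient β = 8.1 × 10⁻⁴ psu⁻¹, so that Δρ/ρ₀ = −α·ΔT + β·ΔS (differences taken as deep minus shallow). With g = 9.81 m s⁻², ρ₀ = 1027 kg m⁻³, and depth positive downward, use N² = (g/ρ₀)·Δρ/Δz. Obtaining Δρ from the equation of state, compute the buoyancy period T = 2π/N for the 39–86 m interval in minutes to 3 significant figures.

5.07 min

ΔT = -13.5 K, ΔS = -0.31 psu (deep − shallow).
Δρ/ρ₀ = −αΔT + βΔS = 2.295 × 10⁻³ − 2.511 × 10⁻⁴ = 2.0439 × 10⁻³, so Δρ ≈ 2.099 kg m⁻³.
N² = (g/ρ₀)·Δρ/Δz = g·(Δρ/ρ₀)/Δz = 9.81 × 2.0439 × 10⁻³ / 47 = 4.2661 × 10⁻⁴ s⁻².
N = √(4.2661 × 10⁻⁴) = 0.020655 rad s⁻¹ → T = 2π/N = 304.20 s = 5.0700 min ≈ 5.07 min.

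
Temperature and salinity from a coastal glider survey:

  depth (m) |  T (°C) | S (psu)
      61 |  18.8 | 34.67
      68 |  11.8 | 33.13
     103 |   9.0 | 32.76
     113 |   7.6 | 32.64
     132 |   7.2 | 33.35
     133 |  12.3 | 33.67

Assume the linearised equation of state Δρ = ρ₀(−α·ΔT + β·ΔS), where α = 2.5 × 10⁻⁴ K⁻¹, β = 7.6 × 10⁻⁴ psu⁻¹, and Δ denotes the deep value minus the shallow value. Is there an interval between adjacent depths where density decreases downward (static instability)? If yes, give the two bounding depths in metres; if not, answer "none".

Evaluate Δρ/ρ₀ = −αΔT + βΔS across each adjacent pair:
  61–68 m: −αΔT+βΔS = −(2.5 × 10⁻⁴)(-7.0)+(7.6 × 10⁻⁴)(-1.54) = 5.8 × 10⁻⁴ → stable
  68–103 m: −αΔT+βΔS = −(2.5 × 10⁻⁴)(-2.8)+(7.6 × 10⁻⁴)(-0.37) = 4.2 × 10⁻⁴ → stable
  103–113 m: −αΔT+βΔS = −(2.5 × 10⁻⁴)(-1.4)+(7.6 × 10⁻⁴)(-0.12) = 2.6 × 10⁻⁴ → stable
  113–132 m: −αΔT+βΔS = −(2.5 × 10⁻⁴)(-0.4)+(7.6 × 10⁻⁴)(+0.71) = 6.4 × 10⁻⁴ → stable
  132–133 m: −αΔT+βΔS = −(2.5 × 10⁻⁴)(+5.1)+(7.6 × 10⁻⁴)(+0.32) = -1.0 × 10⁻³ → UNSTABLE
The 132–133 m interval has Δρ < 0: lighter water underlies denser water.

132–133 m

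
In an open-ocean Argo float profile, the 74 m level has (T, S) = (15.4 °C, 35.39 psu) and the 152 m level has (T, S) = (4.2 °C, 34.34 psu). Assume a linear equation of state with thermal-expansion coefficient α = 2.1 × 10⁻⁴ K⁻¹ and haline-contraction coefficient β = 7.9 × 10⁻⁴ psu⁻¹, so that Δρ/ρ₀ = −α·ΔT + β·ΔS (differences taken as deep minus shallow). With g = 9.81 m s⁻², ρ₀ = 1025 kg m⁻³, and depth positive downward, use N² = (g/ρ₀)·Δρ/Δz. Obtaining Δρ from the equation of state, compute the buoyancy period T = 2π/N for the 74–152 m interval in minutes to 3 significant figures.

7.57 min

ΔT = -11.2 K, ΔS = -1.05 psu (deep − shallow).
Δρ/ρ₀ = −αΔT + βΔS = 2.352 × 10⁻³ − 8.295 × 10⁻⁴ = 1.5225 × 10⁻³, so Δρ ≈ 1.561 kg m⁻³.
N² = (g/ρ₀)·Δρ/Δz = g·(Δρ/ρ₀)/Δz = 9.81 × 1.5225 × 10⁻³ / 78 = 1.9148 × 10⁻⁴ s⁻².
N = √(1.9148 × 10⁻⁴) = 0.013838 rad s⁻¹ → T = 2π/N = 454.05 s = 7.5675 min ≈ 7.57 min.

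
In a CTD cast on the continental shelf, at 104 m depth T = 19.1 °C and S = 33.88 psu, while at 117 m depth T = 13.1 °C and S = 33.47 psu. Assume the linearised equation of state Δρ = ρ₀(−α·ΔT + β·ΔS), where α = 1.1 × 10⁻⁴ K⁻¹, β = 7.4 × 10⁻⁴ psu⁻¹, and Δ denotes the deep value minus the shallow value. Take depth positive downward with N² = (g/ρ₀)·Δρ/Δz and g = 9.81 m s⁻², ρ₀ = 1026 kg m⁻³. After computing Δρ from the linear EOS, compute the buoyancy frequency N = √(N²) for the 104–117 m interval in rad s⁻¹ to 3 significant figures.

ΔT = -6.0 K, ΔS = -0.41 psu (deep − shallow).
Δρ/ρ₀ = −αΔT + βΔS = 6.60 × 10⁻⁴ − 3.034 × 10⁻⁴ = 3.566 × 10⁻⁴, so Δρ ≈ 0.3659 kg m⁻³.
N² = (g/ρ₀)·Δρ/Δz = g·(Δρ/ρ₀)/Δz = 9.81 × 3.566 × 10⁻⁴ / 13 = 2.6910 × 10⁻⁴ s⁻².
N = √(2.6910 × 10⁻⁴) = 0.016404 rad s⁻¹ ≈ 0.0164 rad s⁻¹.

0.0164 rad s⁻¹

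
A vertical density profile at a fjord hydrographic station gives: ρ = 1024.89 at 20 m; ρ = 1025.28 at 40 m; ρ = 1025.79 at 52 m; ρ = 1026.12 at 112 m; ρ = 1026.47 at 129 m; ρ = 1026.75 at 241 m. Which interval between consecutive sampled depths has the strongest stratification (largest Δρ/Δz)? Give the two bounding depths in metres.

Compute the density gradient over each adjacent pair:
  20–40 m: Δρ/Δz = 0.39/20 = 0.019 kg m⁻⁴
  40–52 m: Δρ/Δz = 0.51/12 = 0.043 kg m⁻⁴
  52–112 m: Δρ/Δz = 0.33/60 = 5.5 × 10⁻³ kg m⁻⁴
  112–129 m: Δρ/Δz = 0.35/17 = 0.021 kg m⁻⁴
  129–241 m: Δρ/Δz = 0.28/112 = 2.5 × 10⁻³ kg m⁻⁴
The largest gradient is in the 40–52 m interval — the pycnocline.

40–52 m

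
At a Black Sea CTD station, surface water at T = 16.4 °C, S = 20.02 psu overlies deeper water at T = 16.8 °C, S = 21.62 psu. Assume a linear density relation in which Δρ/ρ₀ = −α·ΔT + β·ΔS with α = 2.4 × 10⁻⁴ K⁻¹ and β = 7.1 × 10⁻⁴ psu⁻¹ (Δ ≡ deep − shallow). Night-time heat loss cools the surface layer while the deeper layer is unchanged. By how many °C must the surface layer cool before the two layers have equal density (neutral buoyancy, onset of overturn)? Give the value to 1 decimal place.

4.3 °C

Neutral buoyancy requires Δρ = 0, i.e. −α(T_deep − T_surf′) + β(S_deep − S_surf) = 0.
T_surf′ = T_deep − (β/α)·ΔS = 16.8 − (7.1 × 10⁻⁴/2.4 × 10⁻⁴)·(+1.60) = 12.067 °C.
Cooling required: 16.4 − (12.067) = 4.333 °C.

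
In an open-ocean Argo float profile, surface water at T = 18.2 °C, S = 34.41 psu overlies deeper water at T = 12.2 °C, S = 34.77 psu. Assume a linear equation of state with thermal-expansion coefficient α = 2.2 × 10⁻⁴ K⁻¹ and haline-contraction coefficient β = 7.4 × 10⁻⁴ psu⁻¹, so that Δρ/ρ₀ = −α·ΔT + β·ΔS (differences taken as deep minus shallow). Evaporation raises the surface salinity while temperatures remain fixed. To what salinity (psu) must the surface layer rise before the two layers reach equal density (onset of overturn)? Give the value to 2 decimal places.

Neutral buoyancy requires −α(T_deep − T_surf) + β(S_deep − S_surf′) = 0.
S_surf′ = S_deep − (α/β)·ΔT = 34.77 − (2.2 × 10⁻⁴/7.4 × 10⁻⁴)·(-6.0) = 36.5538 psu.
Increase required: 36.5538 − 34.41 = 2.1438 psu.

36.55 psu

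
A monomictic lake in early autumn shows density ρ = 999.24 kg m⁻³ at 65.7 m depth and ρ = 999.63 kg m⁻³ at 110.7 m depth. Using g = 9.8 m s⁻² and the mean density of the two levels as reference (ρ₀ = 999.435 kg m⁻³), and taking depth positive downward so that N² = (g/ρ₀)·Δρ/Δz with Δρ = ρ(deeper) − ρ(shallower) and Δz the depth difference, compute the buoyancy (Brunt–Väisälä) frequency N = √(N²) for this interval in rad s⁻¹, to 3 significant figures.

Δρ = 999.63 − 999.24 = 0.39 kg m⁻³ over Δz = 110.7 − 65.7 = 45 m.
N² = (9.8/999.435) × (0.39/45) = 8.4981 × 10⁻⁵ s⁻².
N = √(8.4981 × 10⁻⁵) = 9.2185 × 10⁻³ rad s⁻¹ ≈ 9.22 × 10⁻³ rad s⁻¹.
N² > 0, so the interval is statically stable.

9.22 × 10⁻³ rad s⁻¹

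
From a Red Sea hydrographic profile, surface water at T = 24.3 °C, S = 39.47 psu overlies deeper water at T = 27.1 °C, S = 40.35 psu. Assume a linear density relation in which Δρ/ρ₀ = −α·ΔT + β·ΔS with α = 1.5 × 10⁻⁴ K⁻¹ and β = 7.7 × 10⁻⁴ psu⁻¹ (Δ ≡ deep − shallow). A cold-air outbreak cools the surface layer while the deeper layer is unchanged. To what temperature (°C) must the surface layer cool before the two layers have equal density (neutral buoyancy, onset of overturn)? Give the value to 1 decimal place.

22.6 °C

Neutral buoyancy requires Δρ = 0, i.e. −α(T_deep − T_surf′) + β(S_deep − S_surf) = 0.
T_surf′ = T_deep − (β/α)·ΔS = 27.1 − (7.7 × 10⁻⁴/1.5 × 10⁻⁴)·(+0.88) = 22.583 °C.
Cooling required: 24.3 − (22.583) = 1.717 °C.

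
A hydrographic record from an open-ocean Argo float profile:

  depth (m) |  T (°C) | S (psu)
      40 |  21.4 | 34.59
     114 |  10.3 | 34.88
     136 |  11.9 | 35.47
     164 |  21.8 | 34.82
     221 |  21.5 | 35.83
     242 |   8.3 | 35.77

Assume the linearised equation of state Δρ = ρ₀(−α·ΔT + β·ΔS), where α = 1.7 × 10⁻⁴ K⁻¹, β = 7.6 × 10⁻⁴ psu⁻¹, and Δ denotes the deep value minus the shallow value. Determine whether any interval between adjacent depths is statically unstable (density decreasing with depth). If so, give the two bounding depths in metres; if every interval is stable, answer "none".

Evaluate Δρ/ρ₀ = −αΔT + βΔS across each adjacent pair:
  40–114 m: −αΔT+βΔS = −(1.7 × 10⁻⁴)(-11.1)+(7.6 × 10⁻⁴)(+0.29) = 2.1 × 10⁻³ → stable
  114–136 m: −αΔT+βΔS = −(1.7 × 10⁻⁴)(+1.6)+(7.6 × 10⁻⁴)(+0.59) = 1.8 × 10⁻⁴ → stable
  136–164 m: −αΔT+βΔS = −(1.7 × 10⁻⁴)(+9.9)+(7.6 × 10⁻⁴)(-0.65) = -2.2 × 10⁻³ → UNSTABLE
  164–221 m: −αΔT+βΔS = −(1.7 × 10⁻⁴)(-0.3)+(7.6 × 10⁻⁴)(+1.01) = 8.2 × 10⁻⁴ → stable
  221–242 m: −αΔT+βΔS = −(1.7 × 10⁻⁴)(-13.2)+(7.6 × 10⁻⁴)(-0.06) = 2.2 × 10⁻³ → stable
The 136–164 m interval has Δρ < 0: lighter water underlies denser water.

136–164 m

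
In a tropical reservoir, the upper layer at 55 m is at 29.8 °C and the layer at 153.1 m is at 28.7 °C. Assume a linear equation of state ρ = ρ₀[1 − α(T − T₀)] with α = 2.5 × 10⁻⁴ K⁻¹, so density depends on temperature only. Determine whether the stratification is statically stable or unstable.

ΔT = 28.7 − 29.8 = -1.1 K, so Δρ/ρ₀ = −αΔT = 2.75 × 10⁻⁴.
Δρ/ρ₀ > 0, so Δρ > 0: deeper water is denser → statically stable.

stable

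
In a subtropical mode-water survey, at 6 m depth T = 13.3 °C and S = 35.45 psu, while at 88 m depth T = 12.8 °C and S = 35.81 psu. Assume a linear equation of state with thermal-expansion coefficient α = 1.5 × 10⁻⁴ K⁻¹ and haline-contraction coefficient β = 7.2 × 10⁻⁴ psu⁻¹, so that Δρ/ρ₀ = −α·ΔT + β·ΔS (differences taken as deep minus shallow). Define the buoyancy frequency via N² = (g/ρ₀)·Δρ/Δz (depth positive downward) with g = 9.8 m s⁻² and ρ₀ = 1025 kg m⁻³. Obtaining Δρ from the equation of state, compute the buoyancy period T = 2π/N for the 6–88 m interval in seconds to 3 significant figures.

ΔT = -0.5 K, ΔS = +0.36 psu (deep − shallow).
Δρ/ρ₀ = −αΔT + βΔS = 7.50 × 10⁻⁵ + 2.592 × 10⁻⁴ = 3.342 × 10⁻⁴, so Δρ ≈ 0.3426 kg m⁻³.
N² = (g/ρ₀)·Δρ/Δz = g·(Δρ/ρ₀)/Δz = 9.8 × 3.342 × 10⁻⁴ / 82 = 3.9941 × 10⁻⁵ s⁻².
N = √(3.9941 × 10⁻⁵) = 6.3199 × 10⁻³ rad s⁻¹ → T = 2π/N = 994.19 s ≈ 994 s.

994 s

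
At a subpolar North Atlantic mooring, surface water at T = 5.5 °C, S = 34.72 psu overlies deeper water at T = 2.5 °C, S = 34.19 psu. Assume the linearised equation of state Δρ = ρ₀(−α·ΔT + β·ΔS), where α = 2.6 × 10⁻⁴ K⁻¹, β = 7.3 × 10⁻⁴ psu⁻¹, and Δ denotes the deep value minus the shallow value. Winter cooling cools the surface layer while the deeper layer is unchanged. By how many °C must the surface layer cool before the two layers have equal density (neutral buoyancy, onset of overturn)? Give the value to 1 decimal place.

Neutral buoyancy requires Δρ = 0, i.e. −α(T_deep − T_surf′) + β(S_deep − S_surf) = 0.
T_surf′ = T_deep − (β/α)·ΔS = 2.5 − (7.3 × 10⁻⁴/2.6 × 10⁻⁴)·(-0.53) = 3.988 °C.
Cooling required: 5.5 − (3.988) = 1.512 °C.

1.5 °C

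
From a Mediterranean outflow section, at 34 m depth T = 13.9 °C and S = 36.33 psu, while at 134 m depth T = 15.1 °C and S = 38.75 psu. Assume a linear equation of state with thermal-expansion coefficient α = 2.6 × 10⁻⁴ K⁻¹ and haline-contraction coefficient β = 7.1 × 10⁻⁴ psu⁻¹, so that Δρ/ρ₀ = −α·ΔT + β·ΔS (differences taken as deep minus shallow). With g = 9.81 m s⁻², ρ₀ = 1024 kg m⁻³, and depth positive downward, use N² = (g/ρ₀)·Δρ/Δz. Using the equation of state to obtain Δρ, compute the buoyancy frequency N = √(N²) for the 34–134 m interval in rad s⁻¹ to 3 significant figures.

0.0117 rad s⁻¹

ΔT = +1.2 K, ΔS = +2.42 psu (deep − shallow).
Δρ/ρ₀ = −αΔT + βΔS = -3.12 × 10⁻⁴ + 1.7182 × 10⁻³ = 1.4062 × 10⁻³, so Δρ ≈ 1.440 kg m⁻³.
N² = (g/ρ₀)·Δρ/Δz = g·(Δρ/ρ₀)/Δz = 9.81 × 1.4062 × 10⁻³ / 100 = 1.3795 × 10⁻⁴ s⁻².
N = √(1.3795 × 10⁻⁴) = 0.011745 rad s⁻¹ ≈ 0.0117 rad s⁻¹.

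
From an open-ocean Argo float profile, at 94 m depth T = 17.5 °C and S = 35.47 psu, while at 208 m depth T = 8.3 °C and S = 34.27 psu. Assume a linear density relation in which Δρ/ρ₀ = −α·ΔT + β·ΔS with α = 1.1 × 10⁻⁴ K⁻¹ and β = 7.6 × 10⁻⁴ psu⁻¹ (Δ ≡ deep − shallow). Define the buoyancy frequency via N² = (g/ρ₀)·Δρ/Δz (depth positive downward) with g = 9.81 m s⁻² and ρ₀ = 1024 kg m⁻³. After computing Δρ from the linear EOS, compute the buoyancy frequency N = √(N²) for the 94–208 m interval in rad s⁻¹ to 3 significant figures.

2.93 × 10⁻³ rad s⁻¹

ΔT = -9.2 K, ΔS = -1.20 psu (deep − shallow).
Δρ/ρ₀ = −αΔT + βΔS = 1.012 × 10⁻³ − 9.12 × 10⁻⁴ = 1.00 × 10⁻⁴, so Δρ ≈ 0.1024 kg m⁻³.
N² = (g/ρ₀)·Δρ/Δz = g·(Δρ/ρ₀)/Δz = 9.81 × 1.00 × 10⁻⁴ / 114 = 8.6053 × 10⁻⁶ s⁻².
N = √(8.6053 × 10⁻⁶) = 2.9335 × 10⁻³ rad s⁻¹ ≈ 2.93 × 10⁻³ rad s⁻¹.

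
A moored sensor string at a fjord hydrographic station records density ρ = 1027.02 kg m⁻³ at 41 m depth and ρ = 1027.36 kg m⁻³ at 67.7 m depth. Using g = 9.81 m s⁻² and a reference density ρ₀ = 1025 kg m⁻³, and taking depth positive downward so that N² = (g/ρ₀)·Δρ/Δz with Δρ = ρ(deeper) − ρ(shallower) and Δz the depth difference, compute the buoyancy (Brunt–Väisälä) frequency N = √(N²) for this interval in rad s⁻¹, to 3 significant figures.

0.0110 rad s⁻¹

Δρ = 1027.36 − 1027.02 = 0.34 kg m⁻³ over Δz = 67.7 − 41 = 26.7 m.
N² = (9.81/1025) × (0.34/26.7) = 1.2187 × 10⁻⁴ s⁻².
N = √(1.2187 × 10⁻⁴) = 0.011039 rad s⁻¹ ≈ 0.0110 rad s⁻¹.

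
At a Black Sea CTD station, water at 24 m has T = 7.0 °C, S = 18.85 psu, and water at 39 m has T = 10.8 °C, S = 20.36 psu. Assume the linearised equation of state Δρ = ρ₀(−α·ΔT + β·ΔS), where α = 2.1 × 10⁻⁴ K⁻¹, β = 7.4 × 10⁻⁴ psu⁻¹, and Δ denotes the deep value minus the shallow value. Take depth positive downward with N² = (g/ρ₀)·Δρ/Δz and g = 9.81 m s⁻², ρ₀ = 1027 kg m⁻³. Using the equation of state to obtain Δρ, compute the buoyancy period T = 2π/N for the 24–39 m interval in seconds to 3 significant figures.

ΔT = +3.8 K, ΔS = +1.51 psu (deep − shallow).
Δρ/ρ₀ = −αΔT + βΔS = -7.98 × 10⁻⁴ + 1.1174 × 10⁻³ = 3.194 × 10⁻⁴, so Δρ ≈ 0.3280 kg m⁻³.
N² = (g/ρ₀)·Δρ/Δz = g·(Δρ/ρ₀)/Δz = 9.81 × 3.194 × 10⁻⁴ / 15 = 2.0889 × 10⁻⁴ s⁻².
N = √(2.0889 × 10⁻⁴) = 0.014453 rad s⁻¹ → T = 2π/N = 434.73 s ≈ 435 s.

435 s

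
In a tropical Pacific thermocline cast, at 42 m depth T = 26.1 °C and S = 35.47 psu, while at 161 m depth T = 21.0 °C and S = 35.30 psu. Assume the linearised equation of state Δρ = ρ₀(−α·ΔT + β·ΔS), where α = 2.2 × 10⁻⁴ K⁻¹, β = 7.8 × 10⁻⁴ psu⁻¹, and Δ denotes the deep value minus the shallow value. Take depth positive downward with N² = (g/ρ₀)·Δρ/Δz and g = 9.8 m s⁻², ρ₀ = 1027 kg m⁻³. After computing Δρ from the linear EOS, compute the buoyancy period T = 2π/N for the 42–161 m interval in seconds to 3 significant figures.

696 s

ΔT = -5.1 K, ΔS = -0.17 psu (deep − shallow).
Δρ/ρ₀ = −αΔT + βΔS = 1.122 × 10⁻³ − 1.326 × 10⁻⁴ = 9.894 × 10⁻⁴, so Δρ ≈ 1.016 kg m⁻³.
N² = (g/ρ₀)·Δρ/Δz = g·(Δρ/ρ₀)/Δz = 9.8 × 9.894 × 10⁻⁴ / 119 = 8.1480 × 10⁻⁵ s⁻².
N = √(8.1480 × 10⁻⁵) = 9.0266 × 10⁻³ rad s⁻¹ → T = 2π/N = 696.07 s ≈ 696 s.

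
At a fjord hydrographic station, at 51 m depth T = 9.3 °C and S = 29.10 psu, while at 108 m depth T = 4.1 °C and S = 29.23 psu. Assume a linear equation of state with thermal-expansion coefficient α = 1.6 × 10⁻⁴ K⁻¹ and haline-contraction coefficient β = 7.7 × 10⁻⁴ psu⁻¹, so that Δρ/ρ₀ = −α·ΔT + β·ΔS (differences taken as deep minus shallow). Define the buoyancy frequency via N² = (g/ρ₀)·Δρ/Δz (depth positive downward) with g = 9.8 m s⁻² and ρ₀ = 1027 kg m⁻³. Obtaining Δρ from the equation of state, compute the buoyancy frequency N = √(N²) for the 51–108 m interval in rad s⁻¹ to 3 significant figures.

ΔT = -5.2 K, ΔS = +0.13 psu (deep − shallow).
Δρ/ρ₀ = −αΔT + βΔS = 8.32 × 10⁻⁴ + 1.001 × 10⁻⁴ = 9.321 × 10⁻⁴, so Δρ ≈ 0.9573 kg m⁻³.
N² = (g/ρ₀)·Δρ/Δz = g·(Δρ/ρ₀)/Δz = 9.8 × 9.321 × 10⁻⁴ / 57 = 1.6026 × 10⁻⁴ s⁻².
N = √(1.6026 × 10⁻⁴) = 0.012659 rad s⁻¹ ≈ 0.0127 rad s⁻¹.

0.0127 rad s⁻¹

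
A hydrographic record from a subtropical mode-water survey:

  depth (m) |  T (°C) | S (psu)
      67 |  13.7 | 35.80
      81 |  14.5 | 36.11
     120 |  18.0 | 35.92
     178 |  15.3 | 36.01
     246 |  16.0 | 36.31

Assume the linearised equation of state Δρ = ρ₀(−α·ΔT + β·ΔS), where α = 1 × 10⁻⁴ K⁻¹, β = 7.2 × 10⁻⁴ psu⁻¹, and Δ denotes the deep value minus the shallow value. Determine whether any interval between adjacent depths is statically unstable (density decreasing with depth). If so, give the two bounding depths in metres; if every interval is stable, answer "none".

81–120 m

Evaluate Δρ/ρ₀ = −αΔT + βΔS across each adjacent pair:
  67–81 m: −αΔT+βΔS = −(1 × 10⁻⁴)(+0.8)+(7.2 × 10⁻⁴)(+0.31) = 1.4 × 10⁻⁴ → stable
  81–120 m: −αΔT+βΔS = −(1 × 10⁻⁴)(+3.5)+(7.2 × 10⁻⁴)(-0.19) = -4.9 × 10⁻⁴ → UNSTABLE
  120–178 m: −αΔT+βΔS = −(1 × 10⁻⁴)(-2.7)+(7.2 × 10⁻⁴)(+0.09) = 3.3 × 10⁻⁴ → stable
  178–246 m: −αΔT+βΔS = −(1 × 10⁻⁴)(+0.7)+(7.2 × 10⁻⁴)(+0.30) = 1.5 × 10⁻⁴ → stable
The 81–120 m interval has Δρ < 0: lighter water underlies denser water.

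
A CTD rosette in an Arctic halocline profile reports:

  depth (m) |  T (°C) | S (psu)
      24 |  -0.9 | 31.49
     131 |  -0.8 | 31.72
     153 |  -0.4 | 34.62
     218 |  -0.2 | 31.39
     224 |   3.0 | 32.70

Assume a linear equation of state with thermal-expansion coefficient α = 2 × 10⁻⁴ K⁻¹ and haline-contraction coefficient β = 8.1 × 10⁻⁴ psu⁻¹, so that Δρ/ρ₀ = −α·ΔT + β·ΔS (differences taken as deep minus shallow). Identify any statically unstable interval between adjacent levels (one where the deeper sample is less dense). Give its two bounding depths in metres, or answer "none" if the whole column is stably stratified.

153–218 m

Evaluate Δρ/ρ₀ = −αΔT + βΔS across each adjacent pair:
  24–131 m: −αΔT+βΔS = −(2 × 10⁻⁴)(+0.1)+(8.1 × 10⁻⁴)(+0.23) = 1.7 × 10⁻⁴ → stable
  131–153 m: −αΔT+βΔS = −(2 × 10⁻⁴)(+0.4)+(8.1 × 10⁻⁴)(+2.90) = 2.3 × 10⁻³ → stable
  153–218 m: −αΔT+βΔS = −(2 × 10⁻⁴)(+0.2)+(8.1 × 10⁻⁴)(-3.23) = -2.7 × 10⁻³ → UNSTABLE
  218–224 m: −αΔT+βΔS = −(2 × 10⁻⁴)(+3.2)+(8.1 × 10⁻⁴)(+1.31) = 4.2 × 10⁻⁴ → stable
The 153–218 m interval has Δρ < 0: lighter water underlies denser water.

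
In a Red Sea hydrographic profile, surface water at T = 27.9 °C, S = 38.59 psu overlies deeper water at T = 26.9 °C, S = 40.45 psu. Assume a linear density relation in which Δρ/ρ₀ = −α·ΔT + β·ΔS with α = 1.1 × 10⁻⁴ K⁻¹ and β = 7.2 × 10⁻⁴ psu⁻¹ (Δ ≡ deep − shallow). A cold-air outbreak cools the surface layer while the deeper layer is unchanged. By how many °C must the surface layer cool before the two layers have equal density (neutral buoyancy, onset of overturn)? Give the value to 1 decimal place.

Neutral buoyancy requires Δρ = 0, i.e. −α(T_deep − T_surf′) + β(S_deep − S_surf) = 0.
T_surf′ = T_deep − (β/α)·ΔS = 26.9 − (7.2 × 10⁻⁴/1.1 × 10⁻⁴)·(+1.86) = 14.725 °C.
Cooling required: 27.9 − (14.725) = 13.175 °C.

13.2 °C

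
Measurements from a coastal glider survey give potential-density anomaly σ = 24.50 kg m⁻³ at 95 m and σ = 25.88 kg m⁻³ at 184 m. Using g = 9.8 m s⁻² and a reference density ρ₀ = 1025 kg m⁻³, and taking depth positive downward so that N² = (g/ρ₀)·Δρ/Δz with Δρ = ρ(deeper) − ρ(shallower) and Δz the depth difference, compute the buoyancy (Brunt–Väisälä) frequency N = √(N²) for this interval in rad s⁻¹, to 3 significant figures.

Δρ = 1025.88 − 1024.50 = 1.38 kg m⁻³ over Δz = 184 − 95 = 89 m.
N² = (9.8/1025) × (1.38/89) = 1.4825 × 10⁻⁴ s⁻².
N = √(1.4825 × 10⁻⁴) = 0.012176 rad s⁻¹ ≈ 0.0122 rad s⁻¹.
N² > 0, so the interval is statically stable.

0.0122 rad s⁻¹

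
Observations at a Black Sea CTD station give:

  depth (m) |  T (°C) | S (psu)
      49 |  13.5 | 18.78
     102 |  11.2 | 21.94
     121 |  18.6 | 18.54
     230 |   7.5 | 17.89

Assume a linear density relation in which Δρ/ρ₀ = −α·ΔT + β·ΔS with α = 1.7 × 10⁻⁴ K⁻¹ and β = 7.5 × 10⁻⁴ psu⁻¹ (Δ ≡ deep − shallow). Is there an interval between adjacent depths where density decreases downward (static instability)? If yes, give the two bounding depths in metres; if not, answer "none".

102–121 m

Evaluate Δρ/ρ₀ = −αΔT + βΔS across each adjacent pair:
  49–102 m: −αΔT+βΔS = −(1.7 × 10⁻⁴)(-2.3)+(7.5 × 10⁻⁴)(+3.16) = 2.8 × 10⁻³ → stable
  102–121 m: −αΔT+βΔS = −(1.7 × 10⁻⁴)(+7.4)+(7.5 × 10⁻⁴)(-3.40) = -3.8 × 10⁻³ → UNSTABLE
  121–230 m: −αΔT+βΔS = −(1.7 × 10⁻⁴)(-11.1)+(7.5 × 10⁻⁴)(-0.65) = 1.4 × 10⁻³ → stable
The 102–121 m interval has Δρ < 0: lighter water underlies denser water.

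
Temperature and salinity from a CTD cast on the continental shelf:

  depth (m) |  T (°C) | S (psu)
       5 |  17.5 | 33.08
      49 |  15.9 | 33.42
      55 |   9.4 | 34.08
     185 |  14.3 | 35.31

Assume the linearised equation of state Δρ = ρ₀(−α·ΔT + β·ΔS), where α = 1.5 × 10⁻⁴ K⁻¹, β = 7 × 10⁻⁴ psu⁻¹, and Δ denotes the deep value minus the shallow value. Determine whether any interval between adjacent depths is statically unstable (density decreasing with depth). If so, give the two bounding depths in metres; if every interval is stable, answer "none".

none

Evaluate Δρ/ρ₀ = −αΔT + βΔS across each adjacent pair:
  5–49 m: −αΔT+βΔS = −(1.5 × 10⁻⁴)(-1.6)+(7 × 10⁻⁴)(+0.34) = 4.8 × 10⁻⁴ → stable
  49–55 m: −αΔT+βΔS = −(1.5 × 10⁻⁴)(-6.5)+(7 × 10⁻⁴)(+0.66) = 1.4 × 10⁻³ → stable
  55–185 m: −αΔT+βΔS = −(1.5 × 10⁻⁴)(+4.9)+(7 × 10⁻⁴)(+1.23) = 1.3 × 10⁻⁴ → stable
Every interval has Δρ > 0: the column is stably stratified throughout.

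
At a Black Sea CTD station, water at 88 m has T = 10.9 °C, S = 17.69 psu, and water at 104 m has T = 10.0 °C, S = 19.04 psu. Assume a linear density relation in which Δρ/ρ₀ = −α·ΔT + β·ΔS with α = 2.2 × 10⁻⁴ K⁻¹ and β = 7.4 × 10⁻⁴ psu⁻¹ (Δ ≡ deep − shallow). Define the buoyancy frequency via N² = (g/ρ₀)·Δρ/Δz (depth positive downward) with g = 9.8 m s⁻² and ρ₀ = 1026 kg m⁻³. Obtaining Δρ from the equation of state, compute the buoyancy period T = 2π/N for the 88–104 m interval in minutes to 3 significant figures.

ΔT = -0.9 K, ΔS = +1.35 psu (deep − shallow).
Δρ/ρ₀ = −αΔT + βΔS = 1.98 × 10⁻⁴ + 9.99 × 10⁻⁴ = 1.197 × 10⁻³, so Δρ ≈ 1.228 kg m⁻³.
N² = (g/ρ₀)·Δρ/Δz = g·(Δρ/ρ₀)/Δz = 9.8 × 1.197 × 10⁻³ / 16 = 7.3316 × 10⁻⁴ s⁻².
N = √(7.3316 × 10⁻⁴) = 0.027077 rad s⁻¹ → T = 2π/N = 232.05 s = 3.8675 min ≈ 3.87 min.

3.87 min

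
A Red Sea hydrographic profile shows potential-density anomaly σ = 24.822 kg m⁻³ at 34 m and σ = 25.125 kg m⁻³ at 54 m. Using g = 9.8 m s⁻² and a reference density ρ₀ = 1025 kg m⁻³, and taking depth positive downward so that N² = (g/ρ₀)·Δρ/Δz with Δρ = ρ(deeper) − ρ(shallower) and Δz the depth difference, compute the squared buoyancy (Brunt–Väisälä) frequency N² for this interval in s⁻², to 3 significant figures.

1.45 × 10⁻⁴ s⁻²

Δρ = 1025.125 − 1024.822 = 0.303 kg m⁻³ over Δz = 54 − 34 = 20 m.
N² = (9.8/1025) × (0.303/20) = 1.4485 × 10⁻⁴ s⁻² ≈ 1.45 × 10⁻⁴ s⁻².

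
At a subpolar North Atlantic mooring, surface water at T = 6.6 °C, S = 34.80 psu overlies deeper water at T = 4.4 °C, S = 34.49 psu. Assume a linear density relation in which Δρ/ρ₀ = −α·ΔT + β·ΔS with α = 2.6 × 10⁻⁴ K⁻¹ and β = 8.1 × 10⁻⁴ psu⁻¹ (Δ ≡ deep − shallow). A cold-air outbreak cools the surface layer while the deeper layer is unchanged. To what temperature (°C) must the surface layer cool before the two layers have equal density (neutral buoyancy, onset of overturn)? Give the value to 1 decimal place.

Neutral buoyancy requires Δρ = 0, i.e. −α(T_deep − T_surf′) + β(S_deep − S_surf) = 0.
T_surf′ = T_deep − (β/α)·ΔS = 4.4 − (8.1 × 10⁻⁴/2.6 × 10⁻⁴)·(-0.31) = 5.366 °C.
Cooling required: 6.6 − (5.366) = 1.234 °C.

5.4 °C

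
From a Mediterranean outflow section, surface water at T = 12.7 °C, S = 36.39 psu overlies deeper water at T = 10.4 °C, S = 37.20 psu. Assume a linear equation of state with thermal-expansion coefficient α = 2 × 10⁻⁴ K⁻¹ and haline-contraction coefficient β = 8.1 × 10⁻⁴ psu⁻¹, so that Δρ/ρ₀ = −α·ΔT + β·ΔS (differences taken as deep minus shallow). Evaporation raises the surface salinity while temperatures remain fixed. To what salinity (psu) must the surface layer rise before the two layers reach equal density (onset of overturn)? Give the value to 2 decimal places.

37.77 psu

Neutral buoyancy requires −α(T_deep − T_surf) + β(S_deep − S_surf′) = 0.
S_surf′ = S_deep − (α/β)·ΔT = 37.20 − (2 × 10⁻⁴/8.1 × 10⁻⁴)·(-2.3) = 37.7679 psu.
Increase required: 37.7679 − 36.39 = 1.3779 psu.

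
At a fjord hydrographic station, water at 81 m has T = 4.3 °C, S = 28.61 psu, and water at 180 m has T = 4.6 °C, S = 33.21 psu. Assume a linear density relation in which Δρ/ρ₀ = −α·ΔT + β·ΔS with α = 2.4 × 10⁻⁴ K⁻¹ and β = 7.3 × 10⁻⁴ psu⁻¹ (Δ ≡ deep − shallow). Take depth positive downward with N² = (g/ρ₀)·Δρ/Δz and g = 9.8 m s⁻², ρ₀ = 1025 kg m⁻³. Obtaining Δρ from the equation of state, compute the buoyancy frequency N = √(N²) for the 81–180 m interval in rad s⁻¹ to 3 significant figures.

0.0180 rad s⁻¹

ΔT = +0.3 K, ΔS = +4.60 psu (deep − shallow).
Δρ/ρ₀ = −αΔT + βΔS = -7.20 × 10⁻⁵ + 3.358 × 10⁻³ = 3.286 × 10⁻³, so Δρ ≈ 3.368 kg m⁻³.
N² = (g/ρ₀)·Δρ/Δz = g·(Δρ/ρ₀)/Δz = 9.8 × 3.286 × 10⁻³ / 99 = 3.2528 × 10⁻⁴ s⁻².
N = √(3.2528 × 10⁻⁴) = 0.018036 rad s⁻¹ ≈ 0.0180 rad s⁻¹.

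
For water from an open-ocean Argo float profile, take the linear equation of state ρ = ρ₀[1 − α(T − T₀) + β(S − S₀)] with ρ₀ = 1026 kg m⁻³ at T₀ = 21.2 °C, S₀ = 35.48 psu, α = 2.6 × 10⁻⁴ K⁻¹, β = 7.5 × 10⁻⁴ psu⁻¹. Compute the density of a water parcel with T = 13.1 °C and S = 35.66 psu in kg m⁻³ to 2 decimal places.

1028.30 kg m⁻³

T − T₀ = -8.1 K, S − S₀ = +0.18 psu.
Bracket = 1 − α·(-8.1) + β·(+0.18) = 1 + (2.241 × 10⁻³) = 1.0022410.
ρ = 1026 × 1.0022410 = 1028.30 kg m⁻³.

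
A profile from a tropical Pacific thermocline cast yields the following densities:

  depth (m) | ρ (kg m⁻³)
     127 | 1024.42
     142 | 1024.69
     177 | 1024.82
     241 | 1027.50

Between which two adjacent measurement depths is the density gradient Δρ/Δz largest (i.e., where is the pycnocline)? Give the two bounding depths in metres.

Compute the density gradient over each adjacent pair:
  127–142 m: Δρ/Δz = 0.27/15 = 0.018 kg m⁻⁴
  142–177 m: Δρ/Δz = 0.13/35 = 3.7 × 10⁻³ kg m⁻⁴
  177–241 m: Δρ/Δz = 2.68/64 = 0.042 kg m⁻⁴
The largest gradient is in the 177–241 m interval — the pycnocline.

177–241 m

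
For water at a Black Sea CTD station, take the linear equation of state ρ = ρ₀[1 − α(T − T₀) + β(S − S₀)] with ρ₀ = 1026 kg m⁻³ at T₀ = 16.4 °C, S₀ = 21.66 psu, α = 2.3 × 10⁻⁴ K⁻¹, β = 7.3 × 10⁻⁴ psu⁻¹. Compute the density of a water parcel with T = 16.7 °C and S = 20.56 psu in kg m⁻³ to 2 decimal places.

1025.11 kg m⁻³

T − T₀ = +0.3 K, S − S₀ = -1.10 psu.
Bracket = 1 − α·(+0.3) + β·(-1.10) = 1 + (-8.72 × 10⁻⁴) = 0.9991280.
ρ = 1026 × 0.9991280 = 1025.11 kg m⁻³.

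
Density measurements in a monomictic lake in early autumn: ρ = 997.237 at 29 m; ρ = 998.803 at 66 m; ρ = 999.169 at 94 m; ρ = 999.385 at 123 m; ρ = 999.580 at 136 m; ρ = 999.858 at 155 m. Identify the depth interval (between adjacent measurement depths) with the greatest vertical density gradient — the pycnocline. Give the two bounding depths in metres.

29–66 m

Compute the density gradient over each adjacent pair:
  29–66 m: Δρ/Δz = 1.566/37 = 0.042 kg m⁻⁴
  66–94 m: Δρ/Δz = 0.366/28 = 0.013 kg m⁻⁴
  94–123 m: Δρ/Δz = 0.216/29 = 7.4 × 10⁻³ kg m⁻⁴
  123–136 m: Δρ/Δz = 0.195/13 = 0.015 kg m⁻⁴
  136–155 m: Δρ/Δz = 0.278/19 = 0.015 kg m⁻⁴
The largest gradient is in the 29–66 m interval — the pycnocline.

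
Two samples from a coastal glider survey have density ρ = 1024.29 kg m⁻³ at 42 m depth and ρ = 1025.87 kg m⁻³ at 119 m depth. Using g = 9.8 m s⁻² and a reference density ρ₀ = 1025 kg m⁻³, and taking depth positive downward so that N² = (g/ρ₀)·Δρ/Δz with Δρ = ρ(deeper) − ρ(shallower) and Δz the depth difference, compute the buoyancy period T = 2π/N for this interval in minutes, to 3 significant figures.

7.48 min

Δρ = 1025.87 − 1024.29 = 1.58 kg m⁻³ over Δz = 119 − 42 = 77 m.
N² = (9.8/1025) × (1.58/77) = 1.9619 × 10⁻⁴ s⁻².
N = √(1.9619 × 10⁻⁴) = 0.014007 rad s⁻¹, so T = 2π/N = 448.57 s = 7.4762 min ≈ 7.48 min.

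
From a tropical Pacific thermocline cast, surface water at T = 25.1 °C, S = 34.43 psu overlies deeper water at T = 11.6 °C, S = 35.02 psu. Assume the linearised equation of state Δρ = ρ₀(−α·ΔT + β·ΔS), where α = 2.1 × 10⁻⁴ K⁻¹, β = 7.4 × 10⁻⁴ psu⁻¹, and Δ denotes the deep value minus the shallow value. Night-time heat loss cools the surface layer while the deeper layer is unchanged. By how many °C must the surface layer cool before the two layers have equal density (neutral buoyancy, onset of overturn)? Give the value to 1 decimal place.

Neutral buoyancy requires Δρ = 0, i.e. −α(T_deep − T_surf′) + β(S_deep − S_surf) = 0.
T_surf′ = T_deep − (β/α)·ΔS = 11.6 − (7.4 × 10⁻⁴/2.1 × 10⁻⁴)·(+0.59) = 9.521 °C.
Cooling required: 25.1 − (9.521) = 15.579 °C.

15.6 °C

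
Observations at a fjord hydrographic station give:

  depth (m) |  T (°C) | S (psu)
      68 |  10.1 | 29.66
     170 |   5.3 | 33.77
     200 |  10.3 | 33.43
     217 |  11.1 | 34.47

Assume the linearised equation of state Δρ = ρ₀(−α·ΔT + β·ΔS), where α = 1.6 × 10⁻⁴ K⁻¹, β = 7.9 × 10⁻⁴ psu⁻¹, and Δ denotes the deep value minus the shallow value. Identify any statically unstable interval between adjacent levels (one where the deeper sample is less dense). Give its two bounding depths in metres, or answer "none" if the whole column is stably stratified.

170–200 m

Evaluate Δρ/ρ₀ = −αΔT + βΔS across each adjacent pair:
  68–170 m: −αΔT+βΔS = −(1.6 × 10⁻⁴)(-4.8)+(7.9 × 10⁻⁴)(+4.11) = 4.0 × 10⁻³ → stable
  170–200 m: −αΔT+βΔS = −(1.6 × 10⁻⁴)(+5.0)+(7.9 × 10⁻⁴)(-0.34) = -1.1 × 10⁻³ → UNSTABLE
  200–217 m: −αΔT+βΔS = −(1.6 × 10⁻⁴)(+0.8)+(7.9 × 10⁻⁴)(+1.04) = 6.9 × 10⁻⁴ → stable
The 170–200 m interval has Δρ < 0: lighter water underlies denser water.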